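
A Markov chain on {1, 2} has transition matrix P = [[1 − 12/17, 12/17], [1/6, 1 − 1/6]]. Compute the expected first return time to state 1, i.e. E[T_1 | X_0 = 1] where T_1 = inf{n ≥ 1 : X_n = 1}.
E[T_1 | X_0 = 1] = 1/π_1 = 89/17

For an irreducible recurrent Markov chain with stationary distribution π, E[T_i | X_0 = i] = 1/π_i (Kac's formula). Here π_1 = (1/6)/(12/17 + 1/6) = (1/6)/(89/102) = 17/89, so E[T_1 | X_0 = 1] = 1/π_1 = (12/17 + 1/6)/(1/6) = (89/102)/(1/6) = 89/17.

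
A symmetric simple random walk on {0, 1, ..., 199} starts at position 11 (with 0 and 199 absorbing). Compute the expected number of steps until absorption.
E[τ | X_0 = 11] = 2068

Let v_k = E[τ | X_0 = k]. Boundary: v_0 = v_199 = 0. Recurrence: v_k = 1 + (v_{k-1} + v_{k+1})/2 for 1 ≤ k ≤ 198. The particular solution to v_k − (v_{k-1} + v_{k+1})/2 = 1 is v_k = −k^2. Adding homogeneous solution A + B k and matching boundaries gives v_k = k (199 − k). Substituting k = 11: v_11 = 11 · 188 = 2068.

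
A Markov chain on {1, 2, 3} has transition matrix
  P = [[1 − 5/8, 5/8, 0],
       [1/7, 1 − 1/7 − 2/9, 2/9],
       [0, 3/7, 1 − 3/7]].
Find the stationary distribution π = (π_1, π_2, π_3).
π = (216/1651, 945/1651, 490/1651)

This is a birth-death chain on three states, which satisfies detailed balance: π_1 · P_{12} = π_2 · P_{21} and π_2 · P_{23} = π_3 · P_{32}.
From π_1 · 5/8 = π_2 · 1/7: π_2/π_1 = (5/8)/(1/7) = 35/8.
From π_2 · 2/9 = π_3 · 3/7: π_3/π_2 = (2/9)/(3/7) = 14/27.
Take π_1 proportional to 1; then unnormalized π = (1, 35/8, 245/108). Normalize by dividing by the sum 1651/216:
  π = (216/1651, 945/1651, 490/1651).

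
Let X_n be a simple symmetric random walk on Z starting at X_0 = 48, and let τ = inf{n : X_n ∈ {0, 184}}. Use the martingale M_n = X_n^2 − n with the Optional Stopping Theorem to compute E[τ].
E[τ] = 6528

M_n = X_n^2 − n is a martingale (since E[X_{n+1}^2 | F_n] = X_n^2 + 1). By OST (τ has finite mean in a bounded region), E[M_τ] = E[M_0] = X_0^2 − 0 = 48^2 = 2304. Also E[M_τ] = E[X_τ^2] − E[τ]. The walk exits at 0 or 184, with P(hit 184 first) = 48/184, so E[X_τ^2] = 184^2 · 48/184 + 0 = 8832. Thus E[τ] = E[X_τ^2] − E[M_τ] = 8832 − 2304 = 6528 = 48(184 − 48) = 6528.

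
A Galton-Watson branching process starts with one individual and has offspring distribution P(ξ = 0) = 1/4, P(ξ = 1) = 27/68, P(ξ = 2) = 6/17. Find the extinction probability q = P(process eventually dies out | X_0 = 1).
q = 17/24

The pgf is f(s) = 1/4 + 27/68·s + 6/17·s². The extinction probability q is the smallest fixed point of f in [0, 1]. Setting s = f(s):
  6/17·s² + (27/68 − 1)·s + 1/4 = 0
  6/17·s² − (1/4 + 6/17)·s + 1/4 = 0
which factors as (s − 1)·(6/17·s − 1/4) = 0, giving roots s = 1 and s = (1/4)/(6/17) = 17/24.
Mean offspring μ = 27/68 + 2·6/17 = 75/68 > 1 (supercritical), so q < 1. The extinction probability is the smaller root: q = (1/4)/(6/17) = 17/24.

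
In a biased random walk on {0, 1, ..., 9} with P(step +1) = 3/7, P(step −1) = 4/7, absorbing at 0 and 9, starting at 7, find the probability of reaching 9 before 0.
P(hit 9 before 0) = (1 − (4/3)^7) / (1 − (4/3)^9) = 127773/242461

Let u_k denote P(reach 9 before 0 | start at k). Boundary: u_0 = 0, u_9 = 1. Recurrence: u_k = 3/7·u_{k+1} + 4/7·u_{k-1} for 1 ≤ k ≤ 8. Try u_k = A + B·r^k with r = q/p = (4/7)/(3/7) = 4/3. Substitution satisfies the recurrence; boundary conditions give:
  u_k = (1 − r^k) / (1 − r^N) = (1 − (4/3)^7) / (1 − (4/3)^9) = 127773/242461.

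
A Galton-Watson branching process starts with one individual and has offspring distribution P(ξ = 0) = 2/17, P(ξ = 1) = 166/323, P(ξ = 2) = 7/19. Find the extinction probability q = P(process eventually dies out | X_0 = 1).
q = 38/119

The pgf is f(s) = 2/17 + 166/323·s + 7/19·s². The extinction probability q is the smallest fixed point of f in [0, 1]. Setting s = f(s):
  7/19·s² + (166/323 − 1)·s + 2/17 = 0
  7/19·s² − (2/17 + 7/19)·s + 2/17 = 0
which factors as (s − 1)·(7/19·s − 2/17) = 0, giving roots s = 1 and s = (2/17)/(7/19) = 38/119.
Mean offspring μ = 166/323 + 2·7/19 = 404/323 > 1 (supercritical), so q < 1. The extinction probability is the smaller root: q = (2/17)/(7/19) = 38/119.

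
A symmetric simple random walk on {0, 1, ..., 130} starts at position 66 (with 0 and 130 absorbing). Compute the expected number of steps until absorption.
E[τ | X_0 = 66] = 4224

Let v_k = E[τ | X_0 = k]. Boundary: v_0 = v_130 = 0. Recurrence: v_k = 1 + (v_{k-1} + v_{k+1})/2 for 1 ≤ k ≤ 129. The particular solution to v_k − (v_{k-1} + v_{k+1})/2 = 1 is v_k = −k^2. Adding homogeneous solution A + B k and matching boundaries gives v_k = k (130 − k). Substituting k = 66: v_66 = 66 · 64 = 4224.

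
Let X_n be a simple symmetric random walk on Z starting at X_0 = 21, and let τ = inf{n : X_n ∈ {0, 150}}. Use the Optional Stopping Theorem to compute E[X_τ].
E[X_τ] = 21

X_n is a martingale and τ is a bounded-mean stopping time (indeed τ is finite a.s. with bounded expectation since the walk is in a bounded region). By the OST, E[X_τ] = E[X_0] = 21. Equivalently: E[X_τ] = 150 · P(hit 150 first) + 0 · P(hit 0 first) = 150 · (21/150) = 21.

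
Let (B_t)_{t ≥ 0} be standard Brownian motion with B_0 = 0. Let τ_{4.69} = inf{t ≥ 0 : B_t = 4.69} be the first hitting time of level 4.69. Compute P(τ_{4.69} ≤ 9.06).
P(τ_{4.69} ≤ 9.06) = 2(1 − Φ(4.69/√9.06)) = 2(1 − Φ(1.5581)) ≈ 0.1192

By the reflection principle for standard BM, P(τ_b ≤ t) = 2 · P(B_t ≥ b). Since B_t ~ N(0, t), P(B_t ≥ 4.69) = 1 − Φ(4.69/√t) = 1 − Φ(4.69/√9.06) = 1 − Φ(1.5581) ≈ 0.05960. Doubling: P(τ_{4.69} ≤ 9.06) ≈ 2 · 0.05960 = 0.11920 ≈ 0.1192.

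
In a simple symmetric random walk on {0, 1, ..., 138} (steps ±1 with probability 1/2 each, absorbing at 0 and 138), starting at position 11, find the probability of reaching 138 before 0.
P(hit 138 before 0) = 11/138

Let u_k = P(hit 138 before 0 | start at k). Then u_0 = 0, u_138 = 1, and u_k = u_{k-1}/2 + u_{k+1}/2 for 1 ≤ k ≤ 137. This harmonic recurrence is solved by u_k = k/138, giving u_11 = 11/138.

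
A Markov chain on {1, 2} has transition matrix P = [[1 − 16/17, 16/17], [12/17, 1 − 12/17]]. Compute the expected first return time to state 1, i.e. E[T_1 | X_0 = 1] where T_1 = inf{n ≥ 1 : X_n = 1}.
E[T_1 | X_0 = 1] = 1/π_1 = 7/3

For an irreducible recurrent Markov chain with stationary distribution π, E[T_i | X_0 = i] = 1/π_i (Kac's formula). Here π_1 = (12/17)/(16/17 + 12/17) = (12/17)/(28/17) = 3/7, so E[T_1 | X_0 = 1] = 1/π_1 = (16/17 + 12/17)/(12/17) = (28/17)/(12/17) = 7/3.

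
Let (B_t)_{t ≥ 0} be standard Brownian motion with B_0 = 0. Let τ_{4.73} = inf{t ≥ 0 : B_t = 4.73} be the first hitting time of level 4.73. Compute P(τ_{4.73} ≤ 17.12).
P(τ_{4.73} ≤ 17.12) = 2(1 − Φ(4.73/√17.12)) = 2(1 − Φ(1.1432)) ≈ 0.2530

By the reflection principle for standard BM, P(τ_b ≤ t) = 2 · P(B_t ≥ b). Since B_t ~ N(0, t), P(B_t ≥ 4.73) = 1 − Φ(4.73/√t) = 1 − Φ(4.73/√17.12) = 1 − Φ(1.1432) ≈ 0.12648. Doubling: P(τ_{4.73} ≤ 17.12) ≈ 2 · 0.12648 = 0.25296 ≈ 0.2530.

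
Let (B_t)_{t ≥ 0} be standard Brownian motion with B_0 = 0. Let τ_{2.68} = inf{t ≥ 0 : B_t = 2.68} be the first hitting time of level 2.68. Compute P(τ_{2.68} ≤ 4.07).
P(τ_{2.68} ≤ 4.07) = 2(1 − Φ(2.68/√4.07)) = 2(1 − Φ(1.3284)) ≈ 0.1840

By the reflection principle for standard BM, P(τ_b ≤ t) = 2 · P(B_t ≥ b). Since B_t ~ N(0, t), P(B_t ≥ 2.68) = 1 − Φ(2.68/√t) = 1 − Φ(2.68/√4.07) = 1 − Φ(1.3284) ≈ 0.09202. Doubling: P(τ_{2.68} ≤ 4.07) ≈ 2 · 0.09202 = 0.18404 ≈ 0.1840.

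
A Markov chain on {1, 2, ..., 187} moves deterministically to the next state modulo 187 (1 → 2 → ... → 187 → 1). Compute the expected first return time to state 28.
E[T_28 | X_0 = 28] = 187

The chain cycles deterministically, so starting at state 28 it returns in exactly 187 steps. Equivalently, the stationary distribution is uniform π_j = 1/187 for every state j, so by Kac's formula E[T_28] = 1/π_28 = 187.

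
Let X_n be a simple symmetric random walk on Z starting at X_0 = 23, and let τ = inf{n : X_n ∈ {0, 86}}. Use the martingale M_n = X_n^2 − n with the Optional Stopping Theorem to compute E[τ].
E[τ] = 1449

M_n = X_n^2 − n is a martingale (since E[X_{n+1}^2 | F_n] = X_n^2 + 1). By OST (τ has finite mean in a bounded region), E[M_τ] = E[M_0] = X_0^2 − 0 = 23^2 = 529. Also E[M_τ] = E[X_τ^2] − E[τ]. The walk exits at 0 or 86, with P(hit 86 first) = 23/86, so E[X_τ^2] = 86^2 · 23/86 + 0 = 1978. Thus E[τ] = E[X_τ^2] − E[M_τ] = 1978 − 529 = 1449 = 23(86 − 23) = 1449.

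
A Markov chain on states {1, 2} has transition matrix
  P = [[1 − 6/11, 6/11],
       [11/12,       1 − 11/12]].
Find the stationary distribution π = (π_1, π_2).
π_1 = 121/193, π_2 = 72/193

Solve πP = π with π_1 + π_2 = 1. From πP = π: π_1 · (1 − 6/11) + π_2 · 11/12 = π_1 ⇒ π_2 · 11/12 = π_1 · 6/11 ⇒ π_2/π_1 = (6/11)/(11/12) = 72/121. Together with π_1 + π_2 = 1:
  π_1 = (11/12)/(6/11 + 11/12) = (11/12)/(193/132) = 121/193,
  π_2 = (6/11)/(6/11 + 11/12) = (6/11)/(193/132) = 72/193.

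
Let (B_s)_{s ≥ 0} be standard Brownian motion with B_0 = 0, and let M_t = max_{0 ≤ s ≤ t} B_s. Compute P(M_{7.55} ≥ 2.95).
P(M_{7.55} ≥ 2.95) = 2·P(B_{7.55} ≥ 2.95) = 2(1 − Φ(2.95/√7.55)) ≈ 0.2830

By the reflection principle for Brownian motion, P(M_t ≥ a) = 2 · P(B_t ≥ a) for a ≥ 0. Since B_t ~ N(0, t), P(B_t ≥ 2.95) = 1 − Φ(2.95/√t) = 1 − Φ(2.95/√7.55) = 1 − Φ(1.0736). So
  P(M_{7.55} ≥ 2.95) = 2(1 − Φ(1.0736)) ≈ 0.2830.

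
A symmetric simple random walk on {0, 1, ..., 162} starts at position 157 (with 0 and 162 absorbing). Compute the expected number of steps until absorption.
E[τ | X_0 = 157] = 785

Let v_k = E[τ | X_0 = k]. Boundary: v_0 = v_162 = 0. Recurrence: v_k = 1 + (v_{k-1} + v_{k+1})/2 for 1 ≤ k ≤ 161. The particular solution to v_k − (v_{k-1} + v_{k+1})/2 = 1 is v_k = −k^2. Adding homogeneous solution A + B k and matching boundaries gives v_k = k (162 − k). Substituting k = 157: v_157 = 157 · 5 = 785.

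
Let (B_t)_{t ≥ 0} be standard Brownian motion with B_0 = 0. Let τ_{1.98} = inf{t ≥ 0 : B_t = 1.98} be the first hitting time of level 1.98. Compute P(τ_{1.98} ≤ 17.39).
P(τ_{1.98} ≤ 17.39) = 2(1 − Φ(1.98/√17.39)) = 2(1 − Φ(0.4748)) ≈ 0.6349

By the reflection principle for standard BM, P(τ_b ≤ t) = 2 · P(B_t ≥ b). Since B_t ~ N(0, t), P(B_t ≥ 1.98) = 1 − Φ(1.98/√t) = 1 − Φ(1.98/√17.39) = 1 − Φ(0.4748) ≈ 0.31746. Doubling: P(τ_{1.98} ≤ 17.39) ≈ 2 · 0.31746 = 0.63492 ≈ 0.6349.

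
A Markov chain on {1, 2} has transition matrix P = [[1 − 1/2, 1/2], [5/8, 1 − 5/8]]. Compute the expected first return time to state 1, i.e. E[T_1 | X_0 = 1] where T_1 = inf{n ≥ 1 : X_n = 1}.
E[T_1 | X_0 = 1] = 1/π_1 = 9/5

For an irreducible recurrent Markov chain with stationary distribution π, E[T_i | X_0 = i] = 1/π_i (Kac's formula). Here π_1 = (5/8)/(1/2 + 5/8) = (5/8)/(9/8) = 5/9, so E[T_1 | X_0 = 1] = 1/π_1 = (1/2 + 5/8)/(5/8) = (9/8)/(5/8) = 9/5.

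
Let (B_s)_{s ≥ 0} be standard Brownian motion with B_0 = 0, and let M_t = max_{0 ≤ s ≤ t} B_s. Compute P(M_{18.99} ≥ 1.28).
P(M_{18.99} ≥ 1.28) = 2·P(B_{18.99} ≥ 1.28) = 2(1 − Φ(1.28/√18.99)) ≈ 0.7690

By the reflection principle for Brownian motion, P(M_t ≥ a) = 2 · P(B_t ≥ a) for a ≥ 0. Since B_t ~ N(0, t), P(B_t ≥ 1.28) = 1 − Φ(1.28/√t) = 1 − Φ(1.28/√18.99) = 1 − Φ(0.2937). So
  P(M_{18.99} ≥ 1.28) = 2(1 − Φ(0.2937)) ≈ 0.7690.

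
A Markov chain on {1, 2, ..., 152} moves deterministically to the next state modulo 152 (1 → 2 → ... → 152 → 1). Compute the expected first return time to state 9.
E[T_9 | X_0 = 9] = 152

The chain cycles deterministically, so starting at state 9 it returns in exactly 152 steps. Equivalently, the stationary distribution is uniform π_j = 1/152 for every state j, so by Kac's formula E[T_9] = 1/π_9 = 152.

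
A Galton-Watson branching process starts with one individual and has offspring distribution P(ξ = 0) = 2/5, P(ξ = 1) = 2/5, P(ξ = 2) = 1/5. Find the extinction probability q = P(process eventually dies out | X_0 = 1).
q = 1

Mean offspring μ = 0·2/5 + 1·2/5 + 2·1/5 = 4/5 ≤ 1. For μ ≤ 1 with offspring not concentrated at 1, the Galton-Watson process goes extinct almost surely, so q = 1.
(Algebraic check: The pgf is f(s) = 2/5 + 2/5·s + 1/5·s². The extinction probability q is the smallest fixed point of f in [0, 1]. Setting s = f(s):
  1/5·s² + (2/5 − 1)·s + 2/5 = 0
  1/5·s² − (2/5 + 1/5)·s + 2/5 = 0
which factors as (s − 1)·(1/5·s − 2/5) = 0, giving roots s = 1 and s = (2/5)/(1/5) = 2. Since 2 ≥ 1, the smallest root in [0, 1] is s = 1.)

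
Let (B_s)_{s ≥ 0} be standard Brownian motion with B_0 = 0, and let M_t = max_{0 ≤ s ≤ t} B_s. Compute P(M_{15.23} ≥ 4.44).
P(M_{15.23} ≥ 4.44) = 2·P(B_{15.23} ≥ 4.44) = 2(1 − Φ(4.44/√15.23)) ≈ 0.2552

By the reflection principle for Brownian motion, P(M_t ≥ a) = 2 · P(B_t ≥ a) for a ≥ 0. Since B_t ~ N(0, t), P(B_t ≥ 4.44) = 1 − Φ(4.44/√t) = 1 − Φ(4.44/√15.23) = 1 − Φ(1.1377). So
  P(M_{15.23} ≥ 4.44) = 2(1 − Φ(1.1377)) ≈ 0.2552.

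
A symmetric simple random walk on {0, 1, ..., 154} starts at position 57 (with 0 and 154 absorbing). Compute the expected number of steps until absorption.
E[τ | X_0 = 57] = 5529

Let v_k = E[τ | X_0 = k]. Boundary: v_0 = v_154 = 0. Recurrence: v_k = 1 + (v_{k-1} + v_{k+1})/2 for 1 ≤ k ≤ 153. The particular solution to v_k − (v_{k-1} + v_{k+1})/2 = 1 is v_k = −k^2. Adding homogeneous solution A + B k and matching boundaries gives v_k = k (154 − k). Substituting k = 57: v_57 = 57 · 97 = 5529.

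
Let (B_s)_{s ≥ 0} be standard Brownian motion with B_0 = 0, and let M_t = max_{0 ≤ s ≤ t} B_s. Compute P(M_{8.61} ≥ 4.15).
P(M_{8.61} ≥ 4.15) = 2·P(B_{8.61} ≥ 4.15) = 2(1 − Φ(4.15/√8.61)) ≈ 0.1573

By the reflection principle for Brownian motion, P(M_t ≥ a) = 2 · P(B_t ≥ a) for a ≥ 0. Since B_t ~ N(0, t), P(B_t ≥ 4.15) = 1 − Φ(4.15/√t) = 1 − Φ(4.15/√8.61) = 1 − Φ(1.4143). So
  P(M_{8.61} ≥ 4.15) = 2(1 − Φ(1.4143)) ≈ 0.1573.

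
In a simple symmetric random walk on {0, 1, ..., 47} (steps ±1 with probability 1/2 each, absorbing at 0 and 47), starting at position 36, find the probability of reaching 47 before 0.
P(hit 47 before 0) = 36/47

Let u_k = P(hit 47 before 0 | start at k). Then u_0 = 0, u_47 = 1, and u_k = u_{k-1}/2 + u_{k+1}/2 for 1 ≤ k ≤ 46. This harmonic recurrence is solved by u_k = k/47, giving u_36 = 36/47.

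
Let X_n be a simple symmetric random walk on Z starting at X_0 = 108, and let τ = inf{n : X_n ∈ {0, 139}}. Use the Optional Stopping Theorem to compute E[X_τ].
E[X_τ] = 108

X_n is a martingale and τ is a bounded-mean stopping time (indeed τ is finite a.s. with bounded expectation since the walk is in a bounded region). By the OST, E[X_τ] = E[X_0] = 108. Equivalently: E[X_τ] = 139 · P(hit 139 first) + 0 · P(hit 0 first) = 139 · (108/139) = 108.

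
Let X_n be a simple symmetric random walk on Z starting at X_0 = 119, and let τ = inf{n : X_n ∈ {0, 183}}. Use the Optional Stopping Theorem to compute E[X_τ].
E[X_τ] = 119

X_n is a martingale and τ is a bounded-mean stopping time (indeed τ is finite a.s. with bounded expectation since the walk is in a bounded region). By the OST, E[X_τ] = E[X_0] = 119. Equivalently: E[X_τ] = 183 · P(hit 183 first) + 0 · P(hit 0 first) = 183 · (119/183) = 119.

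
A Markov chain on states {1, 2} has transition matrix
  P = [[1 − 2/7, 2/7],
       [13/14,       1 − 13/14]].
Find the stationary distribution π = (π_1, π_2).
π_1 = 13/17, π_2 = 4/17

Solve πP = π with π_1 + π_2 = 1. From πP = π: π_1 · (1 − 2/7) + π_2 · 13/14 = π_1 ⇒ π_2 · 13/14 = π_1 · 2/7 ⇒ π_2/π_1 = (2/7)/(13/14) = 4/13. Together with π_1 + π_2 = 1:
  π_1 = (13/14)/(2/7 + 13/14) = (13/14)/(17/14) = 13/17,
  π_2 = (2/7)/(2/7 + 13/14) = (2/7)/(17/14) = 4/17.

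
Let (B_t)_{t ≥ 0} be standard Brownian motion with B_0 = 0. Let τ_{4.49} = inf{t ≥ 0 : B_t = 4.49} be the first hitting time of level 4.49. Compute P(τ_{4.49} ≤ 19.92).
P(τ_{4.49} ≤ 19.92) = 2(1 − Φ(4.49/√19.92)) = 2(1 − Φ(1.0060)) ≈ 0.3144

By the reflection principle for standard BM, P(τ_b ≤ t) = 2 · P(B_t ≥ b). Since B_t ~ N(0, t), P(B_t ≥ 4.49) = 1 − Φ(4.49/√t) = 1 − Φ(4.49/√19.92) = 1 − Φ(1.0060) ≈ 0.15721. Doubling: P(τ_{4.49} ≤ 19.92) ≈ 2 · 0.15721 = 0.31442 ≈ 0.3144.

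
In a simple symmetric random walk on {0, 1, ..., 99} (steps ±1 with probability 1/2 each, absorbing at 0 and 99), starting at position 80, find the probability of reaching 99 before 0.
P(hit 99 before 0) = 80/99

Let u_k = P(hit 99 before 0 | start at k). Then u_0 = 0, u_99 = 1, and u_k = u_{k-1}/2 + u_{k+1}/2 for 1 ≤ k ≤ 98. This harmonic recurrence is solved by u_k = k/99, giving u_80 = 80/99.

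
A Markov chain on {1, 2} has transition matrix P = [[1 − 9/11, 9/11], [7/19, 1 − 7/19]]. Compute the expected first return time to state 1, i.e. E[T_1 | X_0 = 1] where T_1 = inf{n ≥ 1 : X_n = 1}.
E[T_1 | X_0 = 1] = 1/π_1 = 248/77

For an irreducible recurrent Markov chain with stationary distribution π, E[T_i | X_0 = i] = 1/π_i (Kac's formula). Here π_1 = (7/19)/(9/11 + 7/19) = (7/19)/(248/209) = 77/248, so E[T_1 | X_0 = 1] = 1/π_1 = (9/11 + 7/19)/(7/19) = (248/209)/(7/19) = 248/77.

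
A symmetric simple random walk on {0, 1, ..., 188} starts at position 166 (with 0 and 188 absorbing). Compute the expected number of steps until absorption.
E[τ | X_0 = 166] = 3652

Let v_k = E[τ | X_0 = k]. Boundary: v_0 = v_188 = 0. Recurrence: v_k = 1 + (v_{k-1} + v_{k+1})/2 for 1 ≤ k ≤ 187. The particular solution to v_k − (v_{k-1} + v_{k+1})/2 = 1 is v_k = −k^2. Adding homogeneous solution A + B k and matching boundaries gives v_k = k (188 − k). Substituting k = 166: v_166 = 166 · 22 = 3652.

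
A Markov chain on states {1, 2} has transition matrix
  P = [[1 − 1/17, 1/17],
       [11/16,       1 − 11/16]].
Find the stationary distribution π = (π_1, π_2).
π_1 = 187/203, π_2 = 16/203

Solve πP = π with π_1 + π_2 = 1. From πP = π: π_1 · (1 − 1/17) + π_2 · 11/16 = π_1 ⇒ π_2 · 11/16 = π_1 · 1/17 ⇒ π_2/π_1 = (1/17)/(11/16) = 16/187. Together with π_1 + π_2 = 1:
  π_1 = (11/16)/(1/17 + 11/16) = (11/16)/(203/272) = 187/203,
  π_2 = (1/17)/(1/17 + 11/16) = (1/17)/(203/272) = 16/203.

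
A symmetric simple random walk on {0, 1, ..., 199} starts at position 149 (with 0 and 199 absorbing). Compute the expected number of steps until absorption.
E[τ | X_0 = 149] = 7450

Let v_k = E[τ | X_0 = k]. Boundary: v_0 = v_199 = 0. Recurrence: v_k = 1 + (v_{k-1} + v_{k+1})/2 for 1 ≤ k ≤ 198. The particular solution to v_k − (v_{k-1} + v_{k+1})/2 = 1 is v_k = −k^2. Adding homogeneous solution A + B k and matching boundaries gives v_k = k (199 − k). Substituting k = 149: v_149 = 149 · 50 = 7450.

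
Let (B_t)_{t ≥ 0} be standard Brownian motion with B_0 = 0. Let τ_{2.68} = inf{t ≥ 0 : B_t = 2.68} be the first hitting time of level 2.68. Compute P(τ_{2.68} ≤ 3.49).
P(τ_{2.68} ≤ 3.49) = 2(1 − Φ(2.68/√3.49)) = 2(1 − Φ(1.4346)) ≈ 0.1514

By the reflection principle for standard BM, P(τ_b ≤ t) = 2 · P(B_t ≥ b). Since B_t ~ N(0, t), P(B_t ≥ 2.68) = 1 − Φ(2.68/√t) = 1 − Φ(2.68/√3.49) = 1 − Φ(1.4346) ≈ 0.07570. Doubling: P(τ_{2.68} ≤ 3.49) ≈ 2 · 0.07570 = 0.15140 ≈ 0.1514.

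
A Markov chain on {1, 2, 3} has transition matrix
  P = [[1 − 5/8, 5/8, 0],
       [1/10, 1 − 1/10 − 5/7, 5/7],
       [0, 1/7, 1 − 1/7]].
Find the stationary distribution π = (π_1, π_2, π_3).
π = (2/77, 25/154, 125/154)

This is a birth-death chain on three states, which satisfies detailed balance: π_1 · P_{12} = π_2 · P_{21} and π_2 · P_{23} = π_3 · P_{32}.
From π_1 · 5/8 = π_2 · 1/10: π_2/π_1 = (5/8)/(1/10) = 25/4.
From π_2 · 5/7 = π_3 · 1/7: π_3/π_2 = (5/7)/(1/7) = 5.
Take π_1 proportional to 1; then unnormalized π = (1, 25/4, 125/4). Normalize by dividing by the sum 77/2:
  π = (2/77, 25/154, 125/154).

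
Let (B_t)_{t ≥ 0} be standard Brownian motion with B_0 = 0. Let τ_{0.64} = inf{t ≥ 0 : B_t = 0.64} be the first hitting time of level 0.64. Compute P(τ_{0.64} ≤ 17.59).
P(τ_{0.64} ≤ 17.59) = 2(1 − Φ(0.64/√17.59)) = 2(1 − Φ(0.1526)) ≈ 0.8787

By the reflection principle for standard BM, P(τ_b ≤ t) = 2 · P(B_t ≥ b). Since B_t ~ N(0, t), P(B_t ≥ 0.64) = 1 − Φ(0.64/√t) = 1 − Φ(0.64/√17.59) = 1 − Φ(0.1526) ≈ 0.43936. Doubling: P(τ_{0.64} ≤ 17.59) ≈ 2 · 0.43936 = 0.87872 ≈ 0.8787.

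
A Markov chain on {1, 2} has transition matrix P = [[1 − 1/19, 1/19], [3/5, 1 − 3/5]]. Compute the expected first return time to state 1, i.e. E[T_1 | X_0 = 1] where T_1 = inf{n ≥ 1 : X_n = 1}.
E[T_1 | X_0 = 1] = 1/π_1 = 62/57

For an irreducible recurrent Markov chain with stationary distribution π, E[T_i | X_0 = i] = 1/π_i (Kac's formula). Here π_1 = (3/5)/(1/19 + 3/5) = (3/5)/(62/95) = 57/62, so E[T_1 | X_0 = 1] = 1/π_1 = (1/19 + 3/5)/(3/5) = (62/95)/(3/5) = 62/57.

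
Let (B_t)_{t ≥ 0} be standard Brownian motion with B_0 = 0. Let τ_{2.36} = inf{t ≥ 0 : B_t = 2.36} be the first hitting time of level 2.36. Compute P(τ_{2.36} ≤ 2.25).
P(τ_{2.36} ≤ 2.25) = 2(1 − Φ(2.36/√2.25)) = 2(1 − Φ(1.5733)) ≈ 0.1156

By the reflection principle for standard BM, P(τ_b ≤ t) = 2 · P(B_t ≥ b). Since B_t ~ N(0, t), P(B_t ≥ 2.36) = 1 − Φ(2.36/√t) = 1 − Φ(2.36/√2.25) = 1 − Φ(1.5733) ≈ 0.05782. Doubling: P(τ_{2.36} ≤ 2.25) ≈ 2 · 0.05782 = 0.11564 ≈ 0.1156.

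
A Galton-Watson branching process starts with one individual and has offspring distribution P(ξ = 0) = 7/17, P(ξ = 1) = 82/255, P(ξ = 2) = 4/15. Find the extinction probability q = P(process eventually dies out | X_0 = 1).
q = 1

Mean offspring μ = 0·7/17 + 1·82/255 + 2·4/15 = 218/255 ≤ 1. For μ ≤ 1 with offspring not concentrated at 1, the Galton-Watson process goes extinct almost surely, so q = 1.
(Algebraic check: The pgf is f(s) = 7/17 + 82/255·s + 4/15·s². The extinction probability q is the smallest fixed point of f in [0, 1]. Setting s = f(s):
  4/15·s² + (82/255 − 1)·s + 7/17 = 0
  4/15·s² − (7/17 + 4/15)·s + 7/17 = 0
which factors as (s − 1)·(4/15·s − 7/17) = 0, giving roots s = 1 and s = (7/17)/(4/15) = 105/68. Since 105/68 ≥ 1, the smallest root in [0, 1] is s = 1.)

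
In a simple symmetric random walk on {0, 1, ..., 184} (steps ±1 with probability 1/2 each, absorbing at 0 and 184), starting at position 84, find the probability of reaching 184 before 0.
P(hit 184 before 0) = 84/184 = 21/46

Let u_k = P(hit 184 before 0 | start at k). Then u_0 = 0, u_184 = 1, and u_k = u_{k-1}/2 + u_{k+1}/2 for 1 ≤ k ≤ 183. This harmonic recurrence is solved by u_k = k/184, giving u_84 = 84/184 = 21/46.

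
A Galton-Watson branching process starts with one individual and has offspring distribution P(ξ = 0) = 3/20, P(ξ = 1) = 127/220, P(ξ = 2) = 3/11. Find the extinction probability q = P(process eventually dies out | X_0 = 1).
q = 11/20

The pgf is f(s) = 3/20 + 127/220·s + 3/11·s². The extinction probability q is the smallest fixed point of f in [0, 1]. Setting s = f(s):
  3/11·s² + (127/220 − 1)·s + 3/20 = 0
  3/11·s² − (3/20 + 3/11)·s + 3/20 = 0
which factors as (s − 1)·(3/11·s − 3/20) = 0, giving roots s = 1 and s = (3/20)/(3/11) = 11/20.
Mean offspring μ = 127/220 + 2·3/11 = 247/220 > 1 (supercritical), so q < 1. The extinction probability is the smaller root: q = (3/20)/(3/11) = 11/20.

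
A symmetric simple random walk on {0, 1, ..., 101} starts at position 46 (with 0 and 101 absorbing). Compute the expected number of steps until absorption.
E[τ | X_0 = 46] = 2530

Let v_k = E[τ | X_0 = k]. Boundary: v_0 = v_101 = 0. Recurrence: v_k = 1 + (v_{k-1} + v_{k+1})/2 for 1 ≤ k ≤ 100. The particular solution to v_k − (v_{k-1} + v_{k+1})/2 = 1 is v_k = −k^2. Adding homogeneous solution A + B k and matching boundaries gives v_k = k (101 − k). Substituting k = 46: v_46 = 46 · 55 = 2530.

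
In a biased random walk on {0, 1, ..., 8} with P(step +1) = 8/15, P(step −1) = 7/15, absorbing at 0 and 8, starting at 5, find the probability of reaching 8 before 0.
P(hit 8 before 0) = (1 − (7/8)^5) / (1 − (7/8)^8) = 8172032/11012415

Let u_k denote P(reach 8 before 0 | start at k). Boundary: u_0 = 0, u_8 = 1. Recurrence: u_k = 8/15·u_{k+1} + 7/15·u_{k-1} for 1 ≤ k ≤ 7. Try u_k = A + B·r^k with r = q/p = (7/15)/(8/15) = 7/8. Substitution satisfies the recurrence; boundary conditions give:
  u_k = (1 − r^k) / (1 − r^N) = (1 − (7/8)^5) / (1 − (7/8)^8) = 8172032/11012415.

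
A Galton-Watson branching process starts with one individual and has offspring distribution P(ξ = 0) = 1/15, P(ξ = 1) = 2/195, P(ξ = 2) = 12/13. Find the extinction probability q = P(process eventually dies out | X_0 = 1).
q = 13/180

The pgf is f(s) = 1/15 + 2/195·s + 12/13·s². The extinction probability q is the smallest fixed point of f in [0, 1]. Setting s = f(s):
  12/13·s² + (2/195 − 1)·s + 1/15 = 0
  12/13·s² − (1/15 + 12/13)·s + 1/15 = 0
which factors as (s − 1)·(12/13·s − 1/15) = 0, giving roots s = 1 and s = (1/15)/(12/13) = 13/180.
Mean offspring μ = 2/195 + 2·12/13 = 362/195 > 1 (supercritical), so q < 1. The extinction probability is the smaller root: q = (1/15)/(12/13) = 13/180.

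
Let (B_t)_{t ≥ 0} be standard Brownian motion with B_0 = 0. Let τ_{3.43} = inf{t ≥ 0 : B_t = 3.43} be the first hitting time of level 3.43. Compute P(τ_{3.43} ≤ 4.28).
P(τ_{3.43} ≤ 4.28) = 2(1 − Φ(3.43/√4.28)) = 2(1 − Φ(1.6580)) ≈ 0.0973

By the reflection principle for standard BM, P(τ_b ≤ t) = 2 · P(B_t ≥ b). Since B_t ~ N(0, t), P(B_t ≥ 3.43) = 1 − Φ(3.43/√t) = 1 − Φ(3.43/√4.28) = 1 − Φ(1.6580) ≈ 0.04866. Doubling: P(τ_{3.43} ≤ 4.28) ≈ 2 · 0.04866 = 0.09732 ≈ 0.0973.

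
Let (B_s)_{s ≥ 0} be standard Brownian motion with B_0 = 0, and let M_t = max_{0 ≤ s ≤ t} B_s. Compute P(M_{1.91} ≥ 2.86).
P(M_{1.91} ≥ 2.86) = 2·P(B_{1.91} ≥ 2.86) = 2(1 − Φ(2.86/√1.91)) ≈ 0.0385

By the reflection principle for Brownian motion, P(M_t ≥ a) = 2 · P(B_t ≥ a) for a ≥ 0. Since B_t ~ N(0, t), P(B_t ≥ 2.86) = 1 − Φ(2.86/√t) = 1 − Φ(2.86/√1.91) = 1 − Φ(2.0694). So
  P(M_{1.91} ≥ 2.86) = 2(1 − Φ(2.0694)) ≈ 0.0385.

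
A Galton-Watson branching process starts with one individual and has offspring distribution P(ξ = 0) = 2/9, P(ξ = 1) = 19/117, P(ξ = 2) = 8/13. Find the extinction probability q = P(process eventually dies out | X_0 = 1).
q = 13/36

The pgf is f(s) = 2/9 + 19/117·s + 8/13·s². The extinction probability q is the smallest fixed point of f in [0, 1]. Setting s = f(s):
  8/13·s² + (19/117 − 1)·s + 2/9 = 0
  8/13·s² − (2/9 + 8/13)·s + 2/9 = 0
which factors as (s − 1)·(8/13·s − 2/9) = 0, giving roots s = 1 and s = (2/9)/(8/13) = 13/36.
Mean offspring μ = 19/117 + 2·8/13 = 163/117 > 1 (supercritical), so q < 1. The extinction probability is the smaller root: q = (2/9)/(8/13) = 13/36.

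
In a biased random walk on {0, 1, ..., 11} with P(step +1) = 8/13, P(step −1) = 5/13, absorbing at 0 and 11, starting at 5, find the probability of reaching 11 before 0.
P(hit 11 before 0) = (1 − (5/8)^5) / (1 − (5/8)^11) = 2590244864/2847035489

Let u_k denote P(reach 11 before 0 | start at k). Boundary: u_0 = 0, u_11 = 1. Recurrence: u_k = 8/13·u_{k+1} + 5/13·u_{k-1} for 1 ≤ k ≤ 10. Try u_k = A + B·r^k with r = q/p = (5/13)/(8/13) = 5/8. Substitution satisfies the recurrence; boundary conditions give:
  u_k = (1 − r^k) / (1 − r^N) = (1 − (5/8)^5) / (1 − (5/8)^11) = 2590244864/2847035489.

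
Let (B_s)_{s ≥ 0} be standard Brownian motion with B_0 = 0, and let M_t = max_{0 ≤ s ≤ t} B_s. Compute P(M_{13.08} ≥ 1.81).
P(M_{13.08} ≥ 1.81) = 2·P(B_{13.08} ≥ 1.81) = 2(1 − Φ(1.81/√13.08)) ≈ 0.6167

By the reflection principle for Brownian motion, P(M_t ≥ a) = 2 · P(B_t ≥ a) for a ≥ 0. Since B_t ~ N(0, t), P(B_t ≥ 1.81) = 1 − Φ(1.81/√t) = 1 − Φ(1.81/√13.08) = 1 − Φ(0.5005). So
  P(M_{13.08} ≥ 1.81) = 2(1 − Φ(0.5005)) ≈ 0.6167.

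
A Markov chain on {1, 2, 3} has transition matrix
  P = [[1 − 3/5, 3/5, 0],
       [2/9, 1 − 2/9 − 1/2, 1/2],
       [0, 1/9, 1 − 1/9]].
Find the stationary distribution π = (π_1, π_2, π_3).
π = (20/317, 54/317, 243/317)

This is a birth-death chain on three states, which satisfies detailed balance: π_1 · P_{12} = π_2 · P_{21} and π_2 · P_{23} = π_3 · P_{32}.
From π_1 · 3/5 = π_2 · 2/9: π_2/π_1 = (3/5)/(2/9) = 27/10.
From π_2 · 1/2 = π_3 · 1/9: π_3/π_2 = (1/2)/(1/9) = 9/2.
Take π_1 proportional to 1; then unnormalized π = (1, 27/10, 243/20). Normalize by dividing by the sum 317/20:
  π = (20/317, 54/317, 243/317).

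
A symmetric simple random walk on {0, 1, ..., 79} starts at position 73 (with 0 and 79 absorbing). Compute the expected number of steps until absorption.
E[τ | X_0 = 73] = 438

Let v_k = E[τ | X_0 = k]. Boundary: v_0 = v_79 = 0. Recurrence: v_k = 1 + (v_{k-1} + v_{k+1})/2 for 1 ≤ k ≤ 78. The particular solution to v_k − (v_{k-1} + v_{k+1})/2 = 1 is v_k = −k^2. Adding homogeneous solution A + B k and matching boundaries gives v_k = k (79 − k). Substituting k = 73: v_73 = 73 · 6 = 438.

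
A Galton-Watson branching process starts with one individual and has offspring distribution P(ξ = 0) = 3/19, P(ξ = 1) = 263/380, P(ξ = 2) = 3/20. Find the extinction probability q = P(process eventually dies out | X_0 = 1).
q = 1

Mean offspring μ = 0·3/19 + 1·263/380 + 2·3/20 = 377/380 ≤ 1. For μ ≤ 1 with offspring not concentrated at 1, the Galton-Watson process goes extinct almost surely, so q = 1.
(Algebraic check: The pgf is f(s) = 3/19 + 263/380·s + 3/20·s². The extinction probability q is the smallest fixed point of f in [0, 1]. Setting s = f(s):
  3/20·s² + (263/380 − 1)·s + 3/19 = 0
  3/20·s² − (3/19 + 3/20)·s + 3/19 = 0
which factors as (s − 1)·(3/20·s − 3/19) = 0, giving roots s = 1 and s = (3/19)/(3/20) = 20/19. Since 20/19 ≥ 1, the smallest root in [0, 1] is s = 1.)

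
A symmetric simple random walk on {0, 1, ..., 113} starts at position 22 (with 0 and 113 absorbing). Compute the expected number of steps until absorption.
E[τ | X_0 = 22] = 2002

Let v_k = E[τ | X_0 = k]. Boundary: v_0 = v_113 = 0. Recurrence: v_k = 1 + (v_{k-1} + v_{k+1})/2 for 1 ≤ k ≤ 112. The particular solution to v_k − (v_{k-1} + v_{k+1})/2 = 1 is v_k = −k^2. Adding homogeneous solution A + B k and matching boundaries gives v_k = k (113 − k). Substituting k = 22: v_22 = 22 · 91 = 2002.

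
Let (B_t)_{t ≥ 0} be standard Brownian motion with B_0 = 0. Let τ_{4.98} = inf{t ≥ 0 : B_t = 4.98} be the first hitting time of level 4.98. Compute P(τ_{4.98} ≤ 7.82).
P(τ_{4.98} ≤ 7.82) = 2(1 − Φ(4.98/√7.82)) = 2(1 − Φ(1.7808)) ≈ 0.0749

By the reflection principle for standard BM, P(τ_b ≤ t) = 2 · P(B_t ≥ b). Since B_t ~ N(0, t), P(B_t ≥ 4.98) = 1 − Φ(4.98/√t) = 1 − Φ(4.98/√7.82) = 1 − Φ(1.7808) ≈ 0.03747. Doubling: P(τ_{4.98} ≤ 7.82) ≈ 2 · 0.03747 = 0.07494 ≈ 0.0749.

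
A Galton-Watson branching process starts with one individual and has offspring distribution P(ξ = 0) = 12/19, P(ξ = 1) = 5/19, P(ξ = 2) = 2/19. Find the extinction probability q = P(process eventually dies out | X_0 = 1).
q = 1

Mean offspring μ = 0·12/19 + 1·5/19 + 2·2/19 = 9/19 ≤ 1. For μ ≤ 1 with offspring not concentrated at 1, the Galton-Watson process goes extinct almost surely, so q = 1.
(Algebraic check: The pgf is f(s) = 12/19 + 5/19·s + 2/19·s². The extinction probability q is the smallest fixed point of f in [0, 1]. Setting s = f(s):
  2/19·s² + (5/19 − 1)·s + 12/19 = 0
  2/19·s² − (12/19 + 2/19)·s + 12/19 = 0
which factors as (s − 1)·(2/19·s − 12/19) = 0, giving roots s = 1 and s = (12/19)/(2/19) = 6. Since 6 ≥ 1, the smallest root in [0, 1] is s = 1.)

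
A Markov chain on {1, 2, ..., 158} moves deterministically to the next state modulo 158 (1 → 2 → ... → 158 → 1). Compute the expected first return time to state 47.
E[T_47 | X_0 = 47] = 158

The chain cycles deterministically, so starting at state 47 it returns in exactly 158 steps. Equivalently, the stationary distribution is uniform π_j = 1/158 for every state j, so by Kac's formula E[T_47] = 1/π_47 = 158.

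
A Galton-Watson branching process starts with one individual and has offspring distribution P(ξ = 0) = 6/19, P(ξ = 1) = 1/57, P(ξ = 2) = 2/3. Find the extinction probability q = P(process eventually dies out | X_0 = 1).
q = 9/19

The pgf is f(s) = 6/19 + 1/57·s + 2/3·s². The extinction probability q is the smallest fixed point of f in [0, 1]. Setting s = f(s):
  2/3·s² + (1/57 − 1)·s + 6/19 = 0
  2/3·s² − (6/19 + 2/3)·s + 6/19 = 0
which factors as (s − 1)·(2/3·s − 6/19) = 0, giving roots s = 1 and s = (6/19)/(2/3) = 9/19.
Mean offspring μ = 1/57 + 2·2/3 = 77/57 > 1 (supercritical), so q < 1. The extinction probability is the smaller root: q = (6/19)/(2/3) = 9/19.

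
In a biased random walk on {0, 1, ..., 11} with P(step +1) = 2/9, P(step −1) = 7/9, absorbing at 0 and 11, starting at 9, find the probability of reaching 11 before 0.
P(hit 11 before 0) = (1 − (7/2)^9) / (1 − (7/2)^11) = 32282476/395464939

Let u_k denote P(reach 11 before 0 | start at k). Boundary: u_0 = 0, u_11 = 1. Recurrence: u_k = 2/9·u_{k+1} + 7/9·u_{k-1} for 1 ≤ k ≤ 10. Try u_k = A + B·r^k with r = q/p = (7/9)/(2/9) = 7/2. Substitution satisfies the recurrence; boundary conditions give:
  u_k = (1 − r^k) / (1 − r^N) = (1 − (7/2)^9) / (1 − (7/2)^11) = 32282476/395464939.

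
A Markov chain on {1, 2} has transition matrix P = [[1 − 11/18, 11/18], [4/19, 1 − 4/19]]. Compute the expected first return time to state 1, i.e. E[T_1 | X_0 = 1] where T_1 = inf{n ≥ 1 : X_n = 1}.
E[T_1 | X_0 = 1] = 1/π_1 = 281/72

For an irreducible recurrent Markov chain with stationary distribution π, E[T_i | X_0 = i] = 1/π_i (Kac's formula). Here π_1 = (4/19)/(11/18 + 4/19) = (4/19)/(281/342) = 72/281, so E[T_1 | X_0 = 1] = 1/π_1 = (11/18 + 4/19)/(4/19) = (281/342)/(4/19) = 281/72.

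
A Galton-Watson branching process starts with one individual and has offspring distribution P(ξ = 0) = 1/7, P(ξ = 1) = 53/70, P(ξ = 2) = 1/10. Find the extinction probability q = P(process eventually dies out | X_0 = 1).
q = 1

Mean offspring μ = 0·1/7 + 1·53/70 + 2·1/10 = 67/70 ≤ 1. For μ ≤ 1 with offspring not concentrated at 1, the Galton-Watson process goes extinct almost surely, so q = 1.
(Algebraic check: The pgf is f(s) = 1/7 + 53/70·s + 1/10·s². The extinction probability q is the smallest fixed point of f in [0, 1]. Setting s = f(s):
  1/10·s² + (53/70 − 1)·s + 1/7 = 0
  1/10·s² − (1/7 + 1/10)·s + 1/7 = 0
which factors as (s − 1)·(1/10·s − 1/7) = 0, giving roots s = 1 and s = (1/7)/(1/10) = 10/7. Since 10/7 ≥ 1, the smallest root in [0, 1] is s = 1.)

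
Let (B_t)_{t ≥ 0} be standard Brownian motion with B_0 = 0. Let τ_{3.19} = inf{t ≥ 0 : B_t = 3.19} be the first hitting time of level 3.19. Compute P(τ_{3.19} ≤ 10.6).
P(τ_{3.19} ≤ 10.6) = 2(1 − Φ(3.19/√10.6)) = 2(1 − Φ(0.9798)) ≈ 0.3272

By the reflection principle for standard BM, P(τ_b ≤ t) = 2 · P(B_t ≥ b). Since B_t ~ N(0, t), P(B_t ≥ 3.19) = 1 − Φ(3.19/√t) = 1 − Φ(3.19/√10.6) = 1 − Φ(0.9798) ≈ 0.16359. Doubling: P(τ_{3.19} ≤ 10.6) ≈ 2 · 0.16359 = 0.32718 ≈ 0.3272.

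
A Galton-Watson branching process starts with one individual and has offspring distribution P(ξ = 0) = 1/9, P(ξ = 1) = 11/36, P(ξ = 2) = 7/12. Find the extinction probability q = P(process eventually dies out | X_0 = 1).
q = 4/21

The pgf is f(s) = 1/9 + 11/36·s + 7/12·s². The extinction probability q is the smallest fixed point of f in [0, 1]. Setting s = f(s):
  7/12·s² + (11/36 − 1)·s + 1/9 = 0
  7/12·s² − (1/9 + 7/12)·s + 1/9 = 0
which factors as (s − 1)·(7/12·s − 1/9) = 0, giving roots s = 1 and s = (1/9)/(7/12) = 4/21.
Mean offspring μ = 11/36 + 2·7/12 = 53/36 > 1 (supercritical), so q < 1. The extinction probability is the smaller root: q = (1/9)/(7/12) = 4/21.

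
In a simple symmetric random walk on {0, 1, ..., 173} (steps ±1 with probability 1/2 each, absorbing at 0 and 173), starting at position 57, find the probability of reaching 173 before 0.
P(hit 173 before 0) = 57/173

Let u_k = P(hit 173 before 0 | start at k). Then u_0 = 0, u_173 = 1, and u_k = u_{k-1}/2 + u_{k+1}/2 for 1 ≤ k ≤ 172. This harmonic recurrence is solved by u_k = k/173, giving u_57 = 57/173.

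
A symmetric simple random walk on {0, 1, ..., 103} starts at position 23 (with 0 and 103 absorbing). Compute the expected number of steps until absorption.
E[τ | X_0 = 23] = 1840

Let v_k = E[τ | X_0 = k]. Boundary: v_0 = v_103 = 0. Recurrence: v_k = 1 + (v_{k-1} + v_{k+1})/2 for 1 ≤ k ≤ 102. The particular solution to v_k − (v_{k-1} + v_{k+1})/2 = 1 is v_k = −k^2. Adding homogeneous solution A + B k and matching boundaries gives v_k = k (103 − k). Substituting k = 23: v_23 = 23 · 80 = 1840.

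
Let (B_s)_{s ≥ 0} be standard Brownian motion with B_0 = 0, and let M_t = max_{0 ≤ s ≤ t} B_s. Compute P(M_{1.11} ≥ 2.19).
P(M_{1.11} ≥ 2.19) = 2·P(B_{1.11} ≥ 2.19) = 2(1 − Φ(2.19/√1.11)) ≈ 0.0376

By the reflection principle for Brownian motion, P(M_t ≥ a) = 2 · P(B_t ≥ a) for a ≥ 0. Since B_t ~ N(0, t), P(B_t ≥ 2.19) = 1 − Φ(2.19/√t) = 1 − Φ(2.19/√1.11) = 1 − Φ(2.0787). So
  P(M_{1.11} ≥ 2.19) = 2(1 − Φ(2.0787)) ≈ 0.0376.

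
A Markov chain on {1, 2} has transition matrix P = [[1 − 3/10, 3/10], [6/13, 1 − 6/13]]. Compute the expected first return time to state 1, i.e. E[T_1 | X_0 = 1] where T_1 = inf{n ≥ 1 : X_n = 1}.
E[T_1 | X_0 = 1] = 1/π_1 = 33/20

For an irreducible recurrent Markov chain with stationary distribution π, E[T_i | X_0 = i] = 1/π_i (Kac's formula). Here π_1 = (6/13)/(3/10 + 6/13) = (6/13)/(99/130) = 20/33, so E[T_1 | X_0 = 1] = 1/π_1 = (3/10 + 6/13)/(6/13) = (99/130)/(6/13) = 33/20.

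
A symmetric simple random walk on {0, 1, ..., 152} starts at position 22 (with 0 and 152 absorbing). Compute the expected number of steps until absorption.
E[τ | X_0 = 22] = 2860

Let v_k = E[τ | X_0 = k]. Boundary: v_0 = v_152 = 0. Recurrence: v_k = 1 + (v_{k-1} + v_{k+1})/2 for 1 ≤ k ≤ 151. The particular solution to v_k − (v_{k-1} + v_{k+1})/2 = 1 is v_k = −k^2. Adding homogeneous solution A + B k and matching boundaries gives v_k = k (152 − k). Substituting k = 22: v_22 = 22 · 130 = 2860.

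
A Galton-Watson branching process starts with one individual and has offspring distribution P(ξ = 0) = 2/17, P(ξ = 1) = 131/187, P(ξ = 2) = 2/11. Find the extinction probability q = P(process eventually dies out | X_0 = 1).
q = 11/17

The pgf is f(s) = 2/17 + 131/187·s + 2/11·s². The extinction probability q is the smallest fixed point of f in [0, 1]. Setting s = f(s):
  2/11·s² + (131/187 − 1)·s + 2/17 = 0
  2/11·s² − (2/17 + 2/11)·s + 2/17 = 0
which factors as (s − 1)·(2/11·s − 2/17) = 0, giving roots s = 1 and s = (2/17)/(2/11) = 11/17.
Mean offspring μ = 131/187 + 2·2/11 = 199/187 > 1 (supercritical), so q < 1. The extinction probability is the smaller root: q = (2/17)/(2/11) = 11/17.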